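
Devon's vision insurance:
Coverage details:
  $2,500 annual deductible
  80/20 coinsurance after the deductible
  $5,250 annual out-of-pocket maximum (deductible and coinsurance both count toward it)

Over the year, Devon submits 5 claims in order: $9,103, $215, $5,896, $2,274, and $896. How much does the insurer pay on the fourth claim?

$2,066.80

Bill 1, $9,103: deductible takes $2,500, $6,603 remains; member's 20% is $1,320.60. Member pays $3,820.60; OOP now $3,820.60. Insurer: $9,103 − $3,820.60 = $5,282.40.
Bill 2, $215: 20% coinsurance on $215 = $43. Member owes $43 (running OOP $3,863.60). Plan pays $215 − $43 = $172.
Bill 3, $5,896: 20% coinsurance on $5,896 = $1,179.20. Member pays $1,179.20; OOP now $5,042.80. Insurer: $5,896 − $1,179.20 = $4,716.80.
Bill 4, $2,274: deductible met; 20% of $2,274 = $454.80. OOP would hit $5,497.60 > $5,250, so the cap limits the member to $5,250 − $5,042.80 = $207.20. Insurer: $2,274 − $207.20 = $2,066.80.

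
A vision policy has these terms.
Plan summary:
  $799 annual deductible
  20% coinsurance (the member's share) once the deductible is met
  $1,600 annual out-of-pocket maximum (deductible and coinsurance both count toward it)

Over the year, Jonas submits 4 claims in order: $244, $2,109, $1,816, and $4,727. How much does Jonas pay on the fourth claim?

$127

Claim 1 ($244): entire amount goes to the deductible. Member pays $244; OOP now $244.
Claim 2 ($2,109): $555 finishes the deductible; $1,554 goes to coinsurance; member's 20% is $310.80. Member owes $865.80 (running OOP $1,109.80).
Claim 3 ($1,816): 20% coinsurance on $1,816 = $363.20. Member pays $363.20; OOP now $1,473.
Claim 4 ($4,727): deductible met; 20% of $4,727 = $945.40. That would push OOP to $2,418.40, over the $1,600 cap, so member pays $1,600 − $1,473 = $127.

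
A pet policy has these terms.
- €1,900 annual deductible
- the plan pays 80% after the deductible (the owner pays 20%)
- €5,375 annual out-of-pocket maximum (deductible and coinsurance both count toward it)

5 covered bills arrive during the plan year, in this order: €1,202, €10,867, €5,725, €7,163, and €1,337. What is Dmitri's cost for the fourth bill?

Bill 1, €1,202: all of it applies to the deductible. Owner owes €1,202 (running OOP €1,202).
Bill 2, €10,867: deductible takes €698, €10,169 remains; owner's 20% is €2,033.80. Cost to owner: €2,731.80. OOP to date €3,933.80.
Bill 3, €5,725: deductible met; 20% of €5,725 = €1,145. Cost to owner: €1,145. OOP to date €5,078.80.
Bill 4, €7,163: 20% coinsurance on €7,163 = €1,432.60. That would push OOP to €6,511.40, over the €5,375 cap, so owner pays €5,375 − €5,078.80 = €296.20.

€296.20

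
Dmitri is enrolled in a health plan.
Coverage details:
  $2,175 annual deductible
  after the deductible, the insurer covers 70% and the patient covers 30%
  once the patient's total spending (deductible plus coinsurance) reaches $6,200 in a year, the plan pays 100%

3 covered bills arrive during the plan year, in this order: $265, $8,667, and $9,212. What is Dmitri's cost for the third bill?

$1,997.90

Claim 1 ($265): entire amount goes to the deductible. Patient pays $265; OOP now $265.
Claim 2 ($8,667): $1,910 finishes the deductible; $6,757 goes to coinsurance; coinsurance $6,757 × 30% = $2,027.10. Patient pays $3,937.10; OOP now $4,202.10.
Claim 3 ($9,212): deductible already satisfied, so patient's share is 30% × $9,212 = $2,763.60. OOP would hit $6,965.70 > $6,200, so the cap limits the patient to $6,200 − $4,202.10 = $1,997.90.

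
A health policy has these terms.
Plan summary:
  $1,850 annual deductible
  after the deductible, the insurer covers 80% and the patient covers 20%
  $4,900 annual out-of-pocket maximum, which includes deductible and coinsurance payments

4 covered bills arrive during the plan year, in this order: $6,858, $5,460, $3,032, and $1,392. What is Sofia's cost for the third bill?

$606.40

Claim 1 — $6,858: $1,850 finishes the deductible; $5,008 goes to coinsurance; 20% of $5,008 = $1,001.60. Cost to patient: $2,851.60. OOP to date $2,851.60.
Claim 2 — $5,460: 20% coinsurance on $5,460 = $1,092. Patient pays $1,092; OOP now $3,943.60.
Claim 3 — $3,032: 20% coinsurance on $3,032 = $606.40. Cost to patient: $606.40. OOP to date $4,550.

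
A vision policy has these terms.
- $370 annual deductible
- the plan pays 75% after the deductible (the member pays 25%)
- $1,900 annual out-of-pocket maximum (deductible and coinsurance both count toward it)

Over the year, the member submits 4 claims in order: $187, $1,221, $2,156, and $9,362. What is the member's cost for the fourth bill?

$731.50

Bill 1, $187: all of it applies to the deductible. Member pays $187; OOP now $187.
Bill 2, $1,221: deductible takes $183, $1,038 remains; 25% of $1,038 = $259.50. Member pays $442.50; OOP now $629.50.
Bill 3, $2,156: deductible already satisfied, so member's share is 25% × $2,156 = $539. Cost to member: $539. OOP to date $1,168.50.
Bill 4, $9,362: deductible met; 25% of $9,362 = $2,340.50. OOP would hit $3,509 > $1,900, so the cap limits the member to $1,900 − $1,168.50 = $731.50.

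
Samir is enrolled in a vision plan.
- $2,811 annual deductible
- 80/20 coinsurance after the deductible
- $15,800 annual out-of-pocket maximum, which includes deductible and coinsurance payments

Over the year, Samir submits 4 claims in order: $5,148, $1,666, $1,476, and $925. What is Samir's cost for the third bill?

$295.20

Claim 1 — $5,148: deductible takes $2,811, $2,337 remains; coinsurance $2,337 × 20% = $467.40. Member owes $3,278.40 (running OOP $3,278.40).
Claim 2 — $1,666: deductible met; 20% of $1,666 = $333.20. Cost to member: $333.20. OOP to date $3,611.60.
Claim 3 — $1,476: deductible already satisfied, so member's share is 20% × $1,476 = $295.20. Member owes $295.20 (running OOP $3,906.80).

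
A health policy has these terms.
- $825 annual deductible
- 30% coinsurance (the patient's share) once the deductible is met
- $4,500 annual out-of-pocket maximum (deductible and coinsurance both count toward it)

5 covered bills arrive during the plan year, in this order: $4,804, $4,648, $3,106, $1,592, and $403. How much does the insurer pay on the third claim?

$2,174.20

Claim 1 ($4,804): $825 to deductible, leaving $3,979; 30% of $3,979 = $1,193.70. Cost to patient: $2,018.70. OOP to date $2,018.70. Plan pays $4,804 − $2,018.70 = $2,785.30.
Claim 2 ($4,648): deductible already satisfied, so patient's share is 30% × $4,648 = $1,394.40. Patient owes $1,394.40 (running OOP $3,413.10). Plan pays $4,648 − $1,394.40 = $3,253.60.
Claim 3 ($3,106): deductible already satisfied, so patient's share is 30% × $3,106 = $931.80. Patient pays $931.80; OOP now $4,344.90. Plan pays $3,106 − $931.80 = $2,174.20.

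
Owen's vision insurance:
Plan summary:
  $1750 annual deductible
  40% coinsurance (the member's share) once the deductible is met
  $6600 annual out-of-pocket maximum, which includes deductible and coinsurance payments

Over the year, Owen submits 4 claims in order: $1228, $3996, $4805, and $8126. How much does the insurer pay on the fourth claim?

Claim 1 — $1228: fully absorbed by the deductible. Member owes $1228 (running OOP $1228). Insurer: $1228 − $1228 = $0.
Claim 2 — $3996: deductible takes $522, $3474 remains; 40% of $3474 = $1389.60. Member pays $1911.60; OOP now $3139.60. Insurer: $3996 − $1911.60 = $2084.40.
Claim 3 — $4805: deductible met; 40% of $4805 = $1922. Cost to member: $1922. OOP to date $5061.60. Insurer: $4805 − $1922 = $2883.
Claim 4 — $8126: 40% coinsurance on $8126 = $3250.40. That would push OOP to $8312, over the $6600 cap, so member pays $6600 − $5061.60 = $1538.40. Insurer: $8126 − $1538.40 = $6587.60.

$6587.60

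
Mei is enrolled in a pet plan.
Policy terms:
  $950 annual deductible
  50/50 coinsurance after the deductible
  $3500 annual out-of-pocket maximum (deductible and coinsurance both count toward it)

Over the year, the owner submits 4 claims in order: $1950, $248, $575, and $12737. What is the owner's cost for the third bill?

Bill 1, $1950: $950 finishes the deductible; $1000 goes to coinsurance; 50% of $1000 = $500. Owner pays $1450; OOP now $1450.
Bill 2, $248: 50% coinsurance on $248 = $124. Owner owes $124 (running OOP $1574).
Bill 3, $575: deductible met; 50% of $575 = $287.50. Owner owes $287.50 (running OOP $1861.50).

$287.50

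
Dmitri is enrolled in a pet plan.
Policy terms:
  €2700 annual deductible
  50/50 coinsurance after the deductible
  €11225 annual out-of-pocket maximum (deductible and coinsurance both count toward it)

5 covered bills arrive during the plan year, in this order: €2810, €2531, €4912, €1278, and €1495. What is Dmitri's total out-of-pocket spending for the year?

Claim 1 — €2810: €2700 finishes the deductible; €110 goes to coinsurance; coinsurance €110 × 50% = €55. Cost to owner: €2755. OOP to date €2755.
Claim 2 — €2531: 50% coinsurance on €2531 = €1265.50. Cost to owner: €1265.50. OOP to date €4020.50.
Claim 3 — €4912: deductible met; 50% of €4912 = €2456. Owner pays €2456; OOP now €6476.50.
Claim 4 — €1278: deductible met; 50% of €1278 = €639. Cost to owner: €639. OOP to date €7115.50.
Claim 5 — €1495: deductible met; 50% of €1495 = €747.50. Owner pays €747.50; OOP now €7863.
Total paid by the owner: €2755 + €1265.50 + €2456 + €639 + €747.50 = €7863.

€7863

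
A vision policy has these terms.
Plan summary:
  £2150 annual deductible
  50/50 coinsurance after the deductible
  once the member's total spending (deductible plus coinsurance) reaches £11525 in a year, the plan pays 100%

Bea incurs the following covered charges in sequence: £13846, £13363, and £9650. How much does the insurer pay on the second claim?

£9836

Bill 1, £13846: deductible takes £2150, £11696 remains; coinsurance £11696 × 50% = £5848. Member pays £7998; OOP now £7998. Insurer: £13846 − £7998 = £5848.
Bill 2, £13363: deductible met; 50% of £13363 = £6681.50. OOP would hit £14679.50 > £11525, so the cap limits the member to £11525 − £7998 = £3527. Insurer: £13363 − £3527 = £9836.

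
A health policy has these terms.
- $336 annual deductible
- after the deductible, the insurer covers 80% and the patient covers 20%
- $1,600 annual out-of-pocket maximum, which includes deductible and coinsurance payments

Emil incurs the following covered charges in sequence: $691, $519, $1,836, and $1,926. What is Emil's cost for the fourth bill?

$385.20

Claim 1 ($691): $336 finishes the deductible; $355 goes to coinsurance; coinsurance $355 × 20% = $71. Cost to patient: $407. OOP to date $407.
Claim 2 ($519): 20% coinsurance on $519 = $103.80. Patient owes $103.80 (running OOP $510.80).
Claim 3 ($1,836): 20% coinsurance on $1,836 = $367.20. Cost to patient: $367.20. OOP to date $878.
Claim 4 ($1,926): 20% coinsurance on $1,926 = $385.20. Cost to patient: $385.20. OOP to date $1,263.20.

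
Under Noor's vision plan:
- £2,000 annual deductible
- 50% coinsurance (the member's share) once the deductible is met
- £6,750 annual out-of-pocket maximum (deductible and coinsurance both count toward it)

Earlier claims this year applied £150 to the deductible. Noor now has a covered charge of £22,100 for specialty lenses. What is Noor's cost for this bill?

£6,600

Deductible still to meet: £2,000 − £150 = £1,850.
The remaining £20,250 (= £22,100 − £1,850) moves to coinsurance.
50% of £20,250 = £10,125 falls to the member.
So the member owes £1,850 + £10,125 = £11,975 before any cap.
That would bring total out-of-pocket to £12,125, past the £6,750 cap. The member is capped at £6,750 − £150 = £6,600 on this claim.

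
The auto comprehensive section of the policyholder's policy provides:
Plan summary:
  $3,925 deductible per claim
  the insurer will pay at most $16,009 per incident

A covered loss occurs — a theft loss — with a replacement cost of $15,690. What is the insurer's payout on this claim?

$11,765

Subtract the deductible: $15,690 − $3,925 = $11,765.
$11,765 ≤ $16,009, so the limit doesn't bind; insurer pays $11,765.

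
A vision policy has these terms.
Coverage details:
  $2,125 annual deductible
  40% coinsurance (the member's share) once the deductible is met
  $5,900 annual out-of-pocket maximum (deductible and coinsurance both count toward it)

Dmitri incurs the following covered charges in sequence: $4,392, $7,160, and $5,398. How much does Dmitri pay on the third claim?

Claim 1 — $4,392: $2,125 finishes the deductible; $2,267 goes to coinsurance; 40% of $2,267 = $906.80. Member owes $3,031.80 (running OOP $3,031.80).
Claim 2 — $7,160: deductible met; 40% of $7,160 = $2,864. Member pays $2,864; OOP now $5,895.80.
Claim 3 — $5,398: deductible met; 40% of $5,398 = $2,159.20. That would push OOP to $8,055, over the $5,900 cap, so member pays $5,900 − $5,895.80 = $4.20.

$4.20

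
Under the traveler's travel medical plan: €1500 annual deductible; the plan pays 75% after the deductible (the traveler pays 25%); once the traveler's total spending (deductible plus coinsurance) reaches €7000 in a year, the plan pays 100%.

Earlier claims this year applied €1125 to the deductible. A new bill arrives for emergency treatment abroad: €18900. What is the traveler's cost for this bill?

Deductible still to meet: €1500 − €1125 = €375.
After the €375 deductible portion, €18900 − €375 = €18525 is subject to coinsurance.
25% of €18525 = €4631.25 falls to the traveler.
That puts the traveler's cost at €375 + €4631.25 = €5006.25 before any cap.
Cumulative spending €1125 + €5006.25 = €6131.25 stays under the €7000 maximum.

€5006.25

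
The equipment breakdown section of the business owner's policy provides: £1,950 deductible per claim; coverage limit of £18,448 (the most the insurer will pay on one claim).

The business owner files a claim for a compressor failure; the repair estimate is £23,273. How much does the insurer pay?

Subtract the deductible: £23,273 − £1,950 = £21,323.
£21,323 exceeds the £18,448 limit, so the insurer pays the limit: £18,448.

£18,448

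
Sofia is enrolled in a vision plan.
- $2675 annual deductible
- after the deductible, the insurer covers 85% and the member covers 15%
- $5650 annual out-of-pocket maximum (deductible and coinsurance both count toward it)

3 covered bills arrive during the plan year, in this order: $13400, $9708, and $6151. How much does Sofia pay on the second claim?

Claim 1 ($13400): $2675 to deductible, leaving $10725; member's 15% is $1608.75. Member owes $4283.75 (running OOP $4283.75).
Claim 2 ($9708): deductible met; 15% of $9708 = $1456.20. That would push OOP to $5739.95, over the $5650 cap, so member pays $5650 − $4283.75 = $1366.25.

$1366.25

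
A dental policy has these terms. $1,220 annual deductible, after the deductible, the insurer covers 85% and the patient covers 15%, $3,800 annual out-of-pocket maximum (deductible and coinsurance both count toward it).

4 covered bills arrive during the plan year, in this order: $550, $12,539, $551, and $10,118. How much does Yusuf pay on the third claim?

$82.65

Claim 1 — $550: entire amount goes to the deductible. Patient pays $550; OOP now $550.
Claim 2 — $12,539: $670 to deductible, leaving $11,869; 15% of $11,869 = $1,780.35. Patient owes $2,450.35 (running OOP $3,000.35).
Claim 3 — $551: deductible met; 15% of $551 = $82.65. Patient owes $82.65 (running OOP $3,083).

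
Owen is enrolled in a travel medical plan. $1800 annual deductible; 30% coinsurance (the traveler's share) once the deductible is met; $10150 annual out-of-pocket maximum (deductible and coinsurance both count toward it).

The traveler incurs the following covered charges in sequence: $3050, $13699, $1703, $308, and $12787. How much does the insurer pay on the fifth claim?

Claim 1 — $3050: $1800 to deductible, leaving $1250; coinsurance $1250 × 30% = $375. Traveler owes $2175 (running OOP $2175). Insurer: $3050 − $2175 = $875.
Claim 2 — $13699: 30% coinsurance on $13699 = $4109.70. Cost to traveler: $4109.70. OOP to date $6284.70. Insurer: $13699 − $4109.70 = $9589.30.
Claim 3 — $1703: deductible already satisfied, so traveler's share is 30% × $1703 = $510.90. Traveler owes $510.90 (running OOP $6795.60). Plan pays $1703 − $510.90 = $1192.10.
Claim 4 — $308: deductible met; 30% of $308 = $92.40. Traveler pays $92.40; OOP now $6888. Insurer: $308 − $92.40 = $215.60.
Claim 5 — $12787: deductible met; 30% of $12787 = $3836.10. That would push OOP to $10724.10, over the $10150 cap, so traveler pays $10150 − $6888 = $3262. Plan pays $12787 − $3262 = $9525.

$9525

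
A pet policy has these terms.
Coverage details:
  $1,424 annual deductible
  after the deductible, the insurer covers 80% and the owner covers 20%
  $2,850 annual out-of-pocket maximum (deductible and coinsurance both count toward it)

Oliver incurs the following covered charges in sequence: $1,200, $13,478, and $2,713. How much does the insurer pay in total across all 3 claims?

Claim 1 ($1,200): entire amount goes to the deductible. Owner owes $1,200 (running OOP $1,200). Plan pays $1,200 − $1,200 = $0.
Claim 2 ($13,478): $224 finishes the deductible; $13,254 goes to coinsurance; coinsurance $13,254 × 20% = $2,650.80. Claim cost before the cap: $224 + $2,650.80 = $2,874.80. That would push OOP to $4,074.80, over the $2,850 cap, so owner pays $2,850 − $1,200 = $1,650. Insurer: $13,478 − $1,650 = $11,828.
Claim 3 ($2,713): deductible already satisfied, so owner's share is 20% × $2,713 = $542.60. That would push OOP to $3,392.60, over the $2,850 cap, so owner pays $2,850 − $2,850 = $0. Plan pays $2,713 − $0 = $2,713.
Insurer total = bills − owner's total = $17,391 − $2,850 = $14,541.

$14,541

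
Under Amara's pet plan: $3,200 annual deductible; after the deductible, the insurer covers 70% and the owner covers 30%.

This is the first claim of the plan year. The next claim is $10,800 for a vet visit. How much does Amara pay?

The full $3,200 deductible is still open; $3,200 of this bill applies to it.
After the $3,200 deductible portion, $10,800 − $3,200 = $7,600 is subject to coinsurance.
Coinsurance: $7,600 × 30% = $2,280.
That puts the owner's cost at $3,200 + $2,280 = $5,480.

$5,480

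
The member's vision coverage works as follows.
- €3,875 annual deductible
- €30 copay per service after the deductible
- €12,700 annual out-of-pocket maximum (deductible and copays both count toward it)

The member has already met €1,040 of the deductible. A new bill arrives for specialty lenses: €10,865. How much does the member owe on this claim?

Deductible still to meet: €3,875 − €1,040 = €2,835.
After the €2,835 deductible portion, €10,865 − €2,835 = €8,030 is subject to the copay.
Copay on this service: €30.
So the member owes €2,835 + €30 = €2,865 before any cap.
Year-to-date out-of-pocket becomes €1,040 + €2,865 = €3,905, still under the €12,700 maximum, so no cap applies.

€2,865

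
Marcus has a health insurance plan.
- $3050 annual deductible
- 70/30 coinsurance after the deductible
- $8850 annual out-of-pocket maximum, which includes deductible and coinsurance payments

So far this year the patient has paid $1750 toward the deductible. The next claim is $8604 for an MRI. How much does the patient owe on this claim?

$3491.20

Deductible still to meet: $3050 − $1750 = $1300.
That leaves $8604 − $1300 = $7304 for coinsurance.
Patient's 30% share of $7304 is $2191.20.
Patient responsibility before any cap: $1300 + $2191.20 = $3491.20.
Year-to-date out-of-pocket becomes $1750 + $3491.20 = $5241.20, still under the $8850 maximum, so no cap applies.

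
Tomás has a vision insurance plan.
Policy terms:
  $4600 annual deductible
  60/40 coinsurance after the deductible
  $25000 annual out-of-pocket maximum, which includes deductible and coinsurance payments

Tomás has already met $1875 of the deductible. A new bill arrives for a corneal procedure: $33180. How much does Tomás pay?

Remaining deductible: $4600 − $1875 = $2725.
That leaves $33180 − $2725 = $30455 for coinsurance.
Coinsurance: $30455 × 40% = $12182.
So the member owes $2725 + $12182 = $14907 before any cap.
Year-to-date out-of-pocket becomes $1875 + $14907 = $16782, still under the $25000 maximum, so no cap applies.

$14907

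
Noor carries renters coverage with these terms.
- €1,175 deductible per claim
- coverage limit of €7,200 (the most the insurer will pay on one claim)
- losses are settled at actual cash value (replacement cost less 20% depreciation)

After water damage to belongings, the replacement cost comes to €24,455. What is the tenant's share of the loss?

€17,255

Depreciate 20%: the covered value is €24,455 × 0.8 = €19,564.
After the deductible, €19,564 − €1,175 = €18,389 remains.
€18,389 exceeds the €7,200 limit, so the insurer pays the limit: €7,200.
Out of pocket: €24,455 − €7,200 = €17,255.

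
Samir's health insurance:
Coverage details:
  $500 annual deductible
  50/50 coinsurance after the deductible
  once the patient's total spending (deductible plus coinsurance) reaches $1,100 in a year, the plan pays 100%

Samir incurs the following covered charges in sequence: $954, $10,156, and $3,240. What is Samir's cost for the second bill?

$373

Bill 1, $954: deductible takes $500, $454 remains; coinsurance $454 × 50% = $227. Patient owes $727 (running OOP $727).
Bill 2, $10,156: deductible met; 50% of $10,156 = $5,078. Adding that to $727 gives $5,805, past the $1,100 cap; patient pays only $1,100 − $727 = $373.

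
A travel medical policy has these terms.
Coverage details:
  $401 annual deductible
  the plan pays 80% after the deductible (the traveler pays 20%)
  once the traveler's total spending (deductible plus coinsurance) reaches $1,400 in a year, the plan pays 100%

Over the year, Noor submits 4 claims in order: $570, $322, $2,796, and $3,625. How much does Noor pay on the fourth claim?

Claim 1 ($570): $401 finishes the deductible; $169 goes to coinsurance; coinsurance $169 × 20% = $33.80. Cost to traveler: $434.80. OOP to date $434.80.
Claim 2 ($322): 20% coinsurance on $322 = $64.40. Traveler owes $64.40 (running OOP $499.20).
Claim 3 ($2,796): deductible already satisfied, so traveler's share is 20% × $2,796 = $559.20. Traveler pays $559.20; OOP now $1,058.40.
Claim 4 ($3,625): 20% coinsurance on $3,625 = $725. OOP would hit $1,783.40 > $1,400, so the cap limits the traveler to $1,400 − $1,058.40 = $341.60.

$341.60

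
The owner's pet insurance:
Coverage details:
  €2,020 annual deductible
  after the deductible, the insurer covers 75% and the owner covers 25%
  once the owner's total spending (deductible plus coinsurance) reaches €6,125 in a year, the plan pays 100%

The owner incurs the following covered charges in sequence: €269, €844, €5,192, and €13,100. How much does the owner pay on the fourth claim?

Claim 1 (€269): entire amount goes to the deductible. Owner pays €269; OOP now €269.
Claim 2 (€844): all of it applies to the deductible. Owner owes €844 (running OOP €1,113).
Claim 3 (€5,192): €907 to deductible, leaving €4,285; coinsurance €4,285 × 25% = €1,071.25. Owner pays €1,978.25; OOP now €3,091.25.
Claim 4 (€13,100): 25% coinsurance on €13,100 = €3,275. That would push OOP to €6,366.25, over the €6,125 cap, so owner pays €6,125 − €3,091.25 = €3,033.75.

€3,033.75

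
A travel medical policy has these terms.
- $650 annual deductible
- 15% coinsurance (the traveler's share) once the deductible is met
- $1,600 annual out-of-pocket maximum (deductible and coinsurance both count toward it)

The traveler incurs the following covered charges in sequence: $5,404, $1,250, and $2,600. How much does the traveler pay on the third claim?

$49.40

Bill 1, $5,404: $650 to deductible, leaving $4,754; coinsurance $4,754 × 15% = $713.10. Traveler pays $1,363.10; OOP now $1,363.10.
Bill 2, $1,250: deductible met; 15% of $1,250 = $187.50. Cost to traveler: $187.50. OOP to date $1,550.60.
Bill 3, $2,600: deductible met; 15% of $2,600 = $390. Adding that to $1,550.60 gives $1,940.60, past the $1,600 cap; traveler pays only $1,600 − $1,550.60 = $49.40.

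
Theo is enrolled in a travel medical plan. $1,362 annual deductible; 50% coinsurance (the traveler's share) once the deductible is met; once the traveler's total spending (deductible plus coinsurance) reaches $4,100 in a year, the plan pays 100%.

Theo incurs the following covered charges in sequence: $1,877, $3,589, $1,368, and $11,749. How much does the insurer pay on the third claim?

Claim 1 ($1,877): $1,362 to deductible, leaving $515; coinsurance $515 × 50% = $257.50. Traveler owes $1,619.50 (running OOP $1,619.50). Plan pays $1,877 − $1,619.50 = $257.50.
Claim 2 ($3,589): 50% coinsurance on $3,589 = $1,794.50. Cost to traveler: $1,794.50. OOP to date $3,414. Insurer: $3,589 − $1,794.50 = $1,794.50.
Claim 3 ($1,368): deductible already satisfied, so traveler's share is 50% × $1,368 = $684. Traveler pays $684; OOP now $4,098. Insurer: $1,368 − $684 = $684.

$684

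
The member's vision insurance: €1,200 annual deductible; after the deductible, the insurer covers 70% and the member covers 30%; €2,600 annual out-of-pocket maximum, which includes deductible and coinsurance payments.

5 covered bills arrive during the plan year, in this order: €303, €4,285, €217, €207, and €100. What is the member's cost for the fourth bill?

Claim 1 — €303: all of it applies to the deductible. Member pays €303; OOP now €303.
Claim 2 — €4,285: deductible takes €897, €3,388 remains; 30% of €3,388 = €1,016.40. Member owes €1,913.40 (running OOP €2,216.40).
Claim 3 — €217: 30% coinsurance on €217 = €65.10. Cost to member: €65.10. OOP to date €2,281.50.
Claim 4 — €207: deductible already satisfied, so member's share is 30% × €207 = €62.10. Cost to member: €62.10. OOP to date €2,343.60.

€62.10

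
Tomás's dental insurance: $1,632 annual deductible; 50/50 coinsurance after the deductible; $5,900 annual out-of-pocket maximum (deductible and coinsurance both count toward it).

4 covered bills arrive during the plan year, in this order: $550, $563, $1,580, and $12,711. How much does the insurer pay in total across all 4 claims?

Claim 1 ($550): fully absorbed by the deductible. Patient owes $550 (running OOP $550). Insurer: $550 − $550 = $0.
Claim 2 ($563): all of it applies to the deductible. Patient owes $563 (running OOP $1,113). Plan pays $563 − $563 = $0.
Claim 3 ($1,580): $519 to deductible, leaving $1,061; 50% of $1,061 = $530.50. Patient owes $1,049.50 (running OOP $2,162.50). Plan pays $1,580 − $1,049.50 = $530.50.
Claim 4 ($12,711): 50% coinsurance on $12,711 = $6,355.50. That would push OOP to $8,518, over the $5,900 cap, so patient pays $5,900 − $2,162.50 = $3,737.50. Insurer: $12,711 − $3,737.50 = $8,973.50.
Insurer total = bills − patient's total = $15,404 − $5,900 = $9,504.

$9,504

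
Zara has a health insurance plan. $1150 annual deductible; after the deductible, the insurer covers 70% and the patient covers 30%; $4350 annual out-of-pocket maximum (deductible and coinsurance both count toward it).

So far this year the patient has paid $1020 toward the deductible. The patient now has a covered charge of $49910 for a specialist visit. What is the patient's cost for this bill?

$1020 of the $1150 deductible is already met, leaving $130.
That leaves $49910 − $130 = $49780 for coinsurance.
30% of $49780 = $14934 falls to the patient.
That puts the patient's cost at $130 + $14934 = $15064 before any cap.
That would bring total out-of-pocket to $16084, past the $4350 cap. The patient is capped at $4350 − $1020 = $3330 on this claim.

$3330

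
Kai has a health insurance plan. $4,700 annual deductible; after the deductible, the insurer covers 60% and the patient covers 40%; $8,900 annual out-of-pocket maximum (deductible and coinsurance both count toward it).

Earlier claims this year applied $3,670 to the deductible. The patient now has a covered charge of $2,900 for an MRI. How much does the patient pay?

Remaining deductible: $4,700 − $3,670 = $1,030.
The remaining $1,870 (= $2,900 − $1,030) moves to coinsurance.
Coinsurance: $1,870 × 40% = $748.
That puts the patient's cost at $1,030 + $748 = $1,778 before any cap.
Cumulative spending $3,670 + $1,778 = $5,448 stays under the $8,900 maximum.

$1,778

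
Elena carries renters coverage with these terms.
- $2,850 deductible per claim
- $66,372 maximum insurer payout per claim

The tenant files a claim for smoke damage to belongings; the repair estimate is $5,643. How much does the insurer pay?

$2,793

After the deductible, $5,643 − $2,850 = $2,793 remains.
$2,793 is within the $66,372 limit, so the insurer pays $2,793.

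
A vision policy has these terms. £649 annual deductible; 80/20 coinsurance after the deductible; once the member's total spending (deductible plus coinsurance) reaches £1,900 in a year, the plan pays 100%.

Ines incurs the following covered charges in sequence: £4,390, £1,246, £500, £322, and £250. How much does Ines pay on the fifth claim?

Bill 1, £4,390: £649 finishes the deductible; £3,741 goes to coinsurance; coinsurance £3,741 × 20% = £748.20. Member pays £1,397.20; OOP now £1,397.20.
Bill 2, £1,246: deductible met; 20% of £1,246 = £249.20. Member pays £249.20; OOP now £1,646.40.
Bill 3, £500: deductible met; 20% of £500 = £100. Member owes £100 (running OOP £1,746.40).
Bill 4, £322: deductible met; 20% of £322 = £64.40. Member pays £64.40; OOP now £1,810.80.
Bill 5, £250: deductible already satisfied, so member's share is 20% × £250 = £50. Member owes £50 (running OOP £1,860.80).

£50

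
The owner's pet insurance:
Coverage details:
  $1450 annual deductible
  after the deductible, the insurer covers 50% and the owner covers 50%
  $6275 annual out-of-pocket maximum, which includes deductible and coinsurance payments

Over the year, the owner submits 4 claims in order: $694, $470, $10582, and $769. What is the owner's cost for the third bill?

$5111

#1 ($694): all of it applies to the deductible. Cost to owner: $694. OOP to date $694.
#2 ($470): fully absorbed by the deductible. Cost to owner: $470. OOP to date $1164.
#3 ($10582): deductible takes $286, $10296 remains; owner's 50% is $5148. Deductible plus coinsurance: $286 + $5148 = $5434. That would push OOP to $6598, over the $6275 cap, so owner pays $6275 − $1164 = $5111.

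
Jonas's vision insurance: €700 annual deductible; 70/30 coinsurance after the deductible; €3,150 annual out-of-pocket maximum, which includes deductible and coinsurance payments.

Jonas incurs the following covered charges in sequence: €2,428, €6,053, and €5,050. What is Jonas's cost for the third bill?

€115.70

Bill 1, €2,428: €700 to deductible, leaving €1,728; 30% of €1,728 = €518.40. Member pays €1,218.40; OOP now €1,218.40.
Bill 2, €6,053: 30% coinsurance on €6,053 = €1,815.90. Member owes €1,815.90 (running OOP €3,034.30).
Bill 3, €5,050: deductible met; 30% of €5,050 = €1,515. Adding that to €3,034.30 gives €4,549.30, past the €3,150 cap; member pays only €3,150 − €3,034.30 = €115.70.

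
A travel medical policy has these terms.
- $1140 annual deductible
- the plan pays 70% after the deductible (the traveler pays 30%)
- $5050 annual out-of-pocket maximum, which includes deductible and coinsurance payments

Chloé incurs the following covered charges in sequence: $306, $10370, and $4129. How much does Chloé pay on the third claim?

$1049.20

Claim 1 — $306: entire amount goes to the deductible. Traveler pays $306; OOP now $306.
Claim 2 — $10370: $834 finishes the deductible; $9536 goes to coinsurance; coinsurance $9536 × 30% = $2860.80. Traveler pays $3694.80; OOP now $4000.80.
Claim 3 — $4129: 30% coinsurance on $4129 = $1238.70. Adding that to $4000.80 gives $5239.50, past the $5050 cap; traveler pays only $5050 − $4000.80 = $1049.20.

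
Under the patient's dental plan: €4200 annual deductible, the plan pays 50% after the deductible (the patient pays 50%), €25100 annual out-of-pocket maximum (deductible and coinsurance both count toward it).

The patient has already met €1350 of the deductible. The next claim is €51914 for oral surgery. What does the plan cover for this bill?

€28164

Remaining deductible: €4200 − €1350 = €2850.
That leaves €51914 − €2850 = €49064 for coinsurance.
50% of €49064 = €24532 falls to the patient.
Patient responsibility before any cap: €2850 + €24532 = €27382.
That would bring total out-of-pocket to €28732, past the €25100 cap. The patient is capped at €25100 − €1350 = €23750 on this claim.
The plan picks up €51914 − €23750 = €28164.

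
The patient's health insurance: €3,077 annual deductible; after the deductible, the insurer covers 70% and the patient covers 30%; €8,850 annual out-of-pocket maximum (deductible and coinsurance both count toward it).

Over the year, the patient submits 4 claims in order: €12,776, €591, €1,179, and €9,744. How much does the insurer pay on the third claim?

Claim 1 (€12,776): €3,077 finishes the deductible; €9,699 goes to coinsurance; coinsurance €9,699 × 30% = €2,909.70. Patient owes €5,986.70 (running OOP €5,986.70). Plan pays €12,776 − €5,986.70 = €6,789.30.
Claim 2 (€591): deductible met; 30% of €591 = €177.30. Cost to patient: €177.30. OOP to date €6,164. Plan pays €591 − €177.30 = €413.70.
Claim 3 (€1,179): deductible met; 30% of €1,179 = €353.70. Cost to patient: €353.70. OOP to date €6,517.70. Insurer: €1,179 − €353.70 = €825.30.

€825.30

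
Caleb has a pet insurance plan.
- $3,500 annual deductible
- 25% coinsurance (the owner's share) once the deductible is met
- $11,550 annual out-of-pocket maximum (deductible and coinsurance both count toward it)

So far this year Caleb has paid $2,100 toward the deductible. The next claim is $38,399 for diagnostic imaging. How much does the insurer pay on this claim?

Remaining deductible: $3,500 − $2,100 = $1,400.
The remaining $36,999 (= $38,399 − $1,400) moves to coinsurance.
25% of $36,999 = $9,249.75 falls to the owner.
That puts the owner's cost at $1,400 + $9,249.75 = $10,649.75 before any cap.
Adding $10,649.75 to the $2,100 already spent would give $12,749.75, which exceeds the $11,550 cap; the owner pays just $11,550 − $2,100 = $9,450.
The insurer covers the remainder: $38,399 − $9,450 = $28,949.

$28,949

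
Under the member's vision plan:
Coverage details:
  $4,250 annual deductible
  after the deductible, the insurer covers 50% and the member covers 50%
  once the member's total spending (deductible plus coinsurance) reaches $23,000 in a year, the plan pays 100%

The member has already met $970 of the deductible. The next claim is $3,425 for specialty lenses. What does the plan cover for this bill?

$72.50

Remaining deductible: $4,250 − $970 = $3,280.
After the $3,280 deductible portion, $3,425 − $3,280 = $145 is subject to coinsurance.
50% of $145 = $72.50 falls to the member.
That puts the member's cost at $3,280 + $72.50 = $3,352.50 before any cap.
Cumulative spending $970 + $3,352.50 = $4,322.50 stays under the $23,000 maximum.
Insurer pays the balance: $3,425 − $3,352.50 = $72.50.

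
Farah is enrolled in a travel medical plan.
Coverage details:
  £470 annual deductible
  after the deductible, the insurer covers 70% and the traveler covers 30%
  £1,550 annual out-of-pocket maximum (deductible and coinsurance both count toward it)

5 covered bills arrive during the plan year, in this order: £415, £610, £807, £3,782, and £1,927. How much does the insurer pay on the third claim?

£564.90

Claim 1 — £415: fully absorbed by the deductible. Traveler owes £415 (running OOP £415). Insurer: £415 − £415 = £0.
Claim 2 — £610: £55 to deductible, leaving £555; 30% of £555 = £166.50. Traveler owes £221.50 (running OOP £636.50). Insurer: £610 − £221.50 = £388.50.
Claim 3 — £807: 30% coinsurance on £807 = £242.10. Traveler pays £242.10; OOP now £878.60. Insurer: £807 − £242.10 = £564.90.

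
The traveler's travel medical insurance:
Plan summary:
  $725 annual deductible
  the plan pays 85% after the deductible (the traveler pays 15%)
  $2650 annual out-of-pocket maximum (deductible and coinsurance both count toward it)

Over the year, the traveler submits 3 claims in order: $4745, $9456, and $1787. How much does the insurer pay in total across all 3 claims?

$13338

Bill 1, $4745: deductible takes $725, $4020 remains; 15% of $4020 = $603. Cost to traveler: $1328. OOP to date $1328. Plan pays $4745 − $1328 = $3417.
Bill 2, $9456: deductible already satisfied, so traveler's share is 15% × $9456 = $1418.40. That would push OOP to $2746.40, over the $2650 cap, so traveler pays $2650 − $1328 = $1322. Plan pays $9456 − $1322 = $8134.
Bill 3, $1787: deductible met; 15% of $1787 = $268.05. Adding that to $2650 gives $2918.05, past the $2650 cap; traveler pays only $2650 − $2650 = $0. Plan pays $1787 − $0 = $1787.
Insurer total = bills − traveler's total = $15988 − $2650 = $13338.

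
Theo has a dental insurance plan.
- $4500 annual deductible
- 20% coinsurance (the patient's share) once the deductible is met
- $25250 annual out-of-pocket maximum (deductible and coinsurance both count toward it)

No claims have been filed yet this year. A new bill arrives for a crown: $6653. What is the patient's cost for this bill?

Nothing has been paid toward the $4500 deductible, so the first $4500 of this charge is applied there.
The remaining $2153 (= $6653 − $4500) moves to coinsurance.
Patient's 20% share of $2153 is $430.60.
That puts the patient's cost at $4500 + $430.60 = $4930.60 before any cap.
Cumulative spending $0 + $4930.60 = $4930.60 stays under the $25250 maximum.

$4930.60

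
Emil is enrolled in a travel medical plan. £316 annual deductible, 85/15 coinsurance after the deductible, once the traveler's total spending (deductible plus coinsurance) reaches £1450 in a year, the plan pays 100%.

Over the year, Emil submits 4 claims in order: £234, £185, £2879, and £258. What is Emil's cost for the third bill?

#1 (£234): all of it applies to the deductible. Cost to traveler: £234. OOP to date £234.
#2 (£185): deductible takes £82, £103 remains; traveler's 15% is £15.45. Traveler pays £97.45; OOP now £331.45.
#3 (£2879): deductible already satisfied, so traveler's share is 15% × £2879 = £431.85. Traveler pays £431.85; OOP now £763.30.

£431.85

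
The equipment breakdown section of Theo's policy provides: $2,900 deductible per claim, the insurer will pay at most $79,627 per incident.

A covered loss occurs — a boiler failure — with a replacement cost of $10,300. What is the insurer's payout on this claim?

$7,400

After the deductible, $10,300 − $2,900 = $7,400 remains.
$7,400 is within the $79,627 limit, so the insurer pays $7,400.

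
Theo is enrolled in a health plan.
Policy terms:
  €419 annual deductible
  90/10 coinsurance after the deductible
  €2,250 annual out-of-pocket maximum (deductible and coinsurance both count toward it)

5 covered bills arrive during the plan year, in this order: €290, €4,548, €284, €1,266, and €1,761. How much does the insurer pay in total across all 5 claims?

Claim 1 — €290: fully absorbed by the deductible. Cost to patient: €290. OOP to date €290. Plan pays €290 − €290 = €0.
Claim 2 — €4,548: deductible takes €129, €4,419 remains; coinsurance €4,419 × 10% = €441.90. Patient owes €570.90 (running OOP €860.90). Plan pays €4,548 − €570.90 = €3,977.10.
Claim 3 — €284: deductible already satisfied, so patient's share is 10% × €284 = €28.40. Patient owes €28.40 (running OOP €889.30). Insurer: €284 − €28.40 = €255.60.
Claim 4 — €1,266: deductible met; 10% of €1,266 = €126.60. Cost to patient: €126.60. OOP to date €1,015.90. Insurer: €1,266 − €126.60 = €1,139.40.
Claim 5 — €1,761: 10% coinsurance on €1,761 = €176.10. Patient owes €176.10 (running OOP €1,192). Insurer: €1,761 − €176.10 = €1,584.90.
Insurer total: €0 + €3,977.10 + €255.60 + €1,139.40 + €1,584.90 = €6,957.

€6,957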